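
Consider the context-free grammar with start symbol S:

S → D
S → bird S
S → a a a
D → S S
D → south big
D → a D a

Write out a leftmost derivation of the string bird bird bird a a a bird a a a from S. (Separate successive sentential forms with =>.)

S => bird S => bird bird S => bird bird bird S => bird bird bird D => bird bird bird S S => bird bird bird a a a S => bird bird bird a a a bird S => bird bird bird a a a bird a a a

S => bird S   [S → bird S]
bird S => bird bird S   [S → bird S]
bird bird S => bird bird bird S   [S → bird S]
bird bird bird S => bird bird bird D   [S → D]
bird bird bird D => bird bird bird S S   [D → S S]
bird bird bird S S => bird bird bird a a a S   [S → a a a]
bird bird bird a a a S => bird bird bird a a a bird S   [S → bird S]
bird bird bird a a a bird S => bird bird bird a a a bird a a a   [S → a a a]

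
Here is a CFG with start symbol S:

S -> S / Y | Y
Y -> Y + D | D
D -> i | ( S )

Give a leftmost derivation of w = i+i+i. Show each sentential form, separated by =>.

S=>Y=>Y+D=>Y+D+D=>D+D+D=>i+D+D=>i+i+D=>i+i+i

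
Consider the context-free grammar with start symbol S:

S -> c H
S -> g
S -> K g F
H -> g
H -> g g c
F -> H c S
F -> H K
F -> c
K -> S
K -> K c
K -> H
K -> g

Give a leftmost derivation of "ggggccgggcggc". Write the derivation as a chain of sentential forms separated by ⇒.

S ⇒ KgF ⇒ SgF ⇒ KgFgF ⇒ ggFgF ⇒ ggHcSgF ⇒ ggggccSgF ⇒ ggggccKgFgF ⇒ ggggccggFgF ⇒ ggggccggHcSgF ⇒ ggggccgggcSgF ⇒ ggggccgggcggF ⇒ ggggccgggcggc

S ⇒ KgF   [S -> K g F]
KgF ⇒ SgF   [K -> S]
SgF ⇒ KgFgF   [S -> K g F]
KgFgF ⇒ ggFgF   [K -> g]
ggFgF ⇒ ggHcSgF   [F -> H c S]
ggHcSgF ⇒ ggggccSgF   [H -> g g c]
ggggccSgF ⇒ ggggccKgFgF   [S -> K g F]
ggggccKgFgF ⇒ ggggccggFgF   [K -> g]
ggggccggFgF ⇒ ggggccggHcSgF   [F -> H c S]
ggggccggHcSgF ⇒ ggggccgggcSgF   [H -> g]
ggggccgggcSgF ⇒ ggggccgggcggF   [S -> g]
ggggccgggcggF ⇒ ggggccgggcggc   [F -> c]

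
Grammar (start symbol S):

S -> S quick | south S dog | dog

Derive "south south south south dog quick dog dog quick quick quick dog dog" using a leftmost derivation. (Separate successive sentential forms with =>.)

S => south S dog => south south S dog dog => south south S quick dog dog => south south S quick quick dog dog => south south S quick quick quick dog dog => south south south S dog quick quick quick dog dog => south south south south S dog dog quick quick quick dog dog => south south south south S quick dog dog quick quick quick dog dog => south south south south dog quick dog dog quick quick quick dog dog

S => south S dog   [S -> south S dog]
south S dog => south south S dog dog   [S -> south S dog]
south south S dog dog => south south S quick dog dog   [S -> S quick]
south south S quick dog dog => south south S quick quick dog dog   [S -> S quick]
south south S quick quick dog dog => south south S quick quick quick dog dog   [S -> S quick]
south south S quick quick quick dog dog => south south south S dog quick quick quick dog dog   [S -> south S dog]
south south south S dog quick quick quick dog dog => south south south south S dog dog quick quick quick dog dog   [S -> south S dog]
south south south south S dog dog quick quick quick dog dog => south south south south S quick dog dog quick quick quick dog dog   [S -> S quick]
south south south south S quick dog dog quick quick quick dog dog => south south south south dog quick dog dog quick quick quick dog dog   [S -> dog]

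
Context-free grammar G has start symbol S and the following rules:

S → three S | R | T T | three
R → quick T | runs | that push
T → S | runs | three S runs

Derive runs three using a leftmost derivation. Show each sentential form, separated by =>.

S => T T => S T => R T => runs T => runs S => runs three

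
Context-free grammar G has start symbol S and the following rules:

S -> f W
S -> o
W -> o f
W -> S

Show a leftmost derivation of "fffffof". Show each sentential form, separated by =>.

S=>fW=>fS=>ffW=>ffS=>fffW=>fffS=>ffffW=>ffffS=>fffffW=>fffffof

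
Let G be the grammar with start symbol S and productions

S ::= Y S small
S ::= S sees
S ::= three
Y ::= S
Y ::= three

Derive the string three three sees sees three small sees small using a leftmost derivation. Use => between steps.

S => Y S small => S S small => three S small => three S sees small => three Y S small sees small => three S S small sees small => three S sees S small sees small => three S sees sees S small sees small => three three sees sees S small sees small => three three sees sees three small sees small

S => Y S small   [S ::= Y S small]
Y S small => S S small   [Y ::= S]
S S small => three S small   [S ::= three]
three S small => three S sees small   [S ::= S sees]
three S sees small => three Y S small sees small   [S ::= Y S small]
three Y S small sees small => three S S small sees small   [Y ::= S]
three S S small sees small => three S sees S small sees small   [S ::= S sees]
three S sees S small sees small => three S sees sees S small sees small   [S ::= S sees]
three S sees sees S small sees small => three three sees sees S small sees small   [S ::= three]
three three sees sees S small sees small => three three sees sees three small sees small   [S ::= three]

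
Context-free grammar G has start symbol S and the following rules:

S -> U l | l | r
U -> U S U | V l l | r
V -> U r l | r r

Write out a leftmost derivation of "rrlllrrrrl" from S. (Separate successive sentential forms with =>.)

S=>Ul=>USUl=>USUSUl=>VllSUSUl=>UrlllSUSUl=>rrlllSUSUl=>rrlllrUSUl=>rrlllrrSUl=>rrlllrrrUl=>rrlllrrrrl

S => Ul   [S -> U l]
Ul => USUl   [U -> U S U]
USUl => USUSUl   [U -> U S U]
USUSUl => VllSUSUl   [U -> V l l]
VllSUSUl => UrlllSUSUl   [V -> U r l]
UrlllSUSUl => rrlllSUSUl   [U -> r]
rrlllSUSUl => rrlllrUSUl   [S -> r]
rrlllrUSUl => rrlllrrSUl   [U -> r]
rrlllrrSUl => rrlllrrrUl   [S -> r]
rrlllrrrUl => rrlllrrrrl   [U -> r]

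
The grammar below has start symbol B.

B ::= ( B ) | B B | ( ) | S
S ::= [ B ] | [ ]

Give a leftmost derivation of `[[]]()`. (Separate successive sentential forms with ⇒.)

B ⇒ BB   [B ::= B B]
BB ⇒ SB   [B ::= S]
SB ⇒ [B]B   [S ::= [ B ]]
[B]B ⇒ [S]B   [B ::= S]
[S]B ⇒ [[]]B   [S ::= [ ]]
[[]]B ⇒ [[]]()   [B ::= ( )]

B⇒BB⇒SB⇒[B]B⇒[S]B⇒[[]]B⇒[[]]()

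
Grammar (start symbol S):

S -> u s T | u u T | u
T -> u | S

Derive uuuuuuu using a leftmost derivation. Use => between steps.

S => uuT => uuS => uuuuT => uuuuS => uuuuuuT => uuuuuuu

S => uuT   [S -> u u T]
uuT => uuS   [T -> S]
uuS => uuuuT   [S -> u u T]
uuuuT => uuuuS   [T -> S]
uuuuS => uuuuuuT   [S -> u u T]
uuuuuuT => uuuuuuu   [T -> u]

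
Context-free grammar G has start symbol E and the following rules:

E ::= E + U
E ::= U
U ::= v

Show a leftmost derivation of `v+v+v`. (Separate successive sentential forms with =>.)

E => E+U   [E ::= E + U]
E+U => E+U+U   [E ::= E + U]
E+U+U => U+U+U   [E ::= U]
U+U+U => v+U+U   [U ::= v]
v+U+U => v+v+U   [U ::= v]
v+v+U => v+v+v   [U ::= v]

E => E+U => E+U+U => U+U+U => v+U+U => v+v+U => v+v+v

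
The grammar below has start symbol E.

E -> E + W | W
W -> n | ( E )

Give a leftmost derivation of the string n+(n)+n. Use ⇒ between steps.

E ⇒ E+W ⇒ E+W+W ⇒ W+W+W ⇒ n+W+W ⇒ n+(E)+W ⇒ n+(W)+W ⇒ n+(n)+W ⇒ n+(n)+n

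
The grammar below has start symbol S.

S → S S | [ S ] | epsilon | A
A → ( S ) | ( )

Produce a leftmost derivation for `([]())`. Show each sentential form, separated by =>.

S=>A=>(S)=>(SS)=>([S]S)=>([]S)=>([]SS)=>([]AS)=>([](S)S)=>([]()S)=>([]())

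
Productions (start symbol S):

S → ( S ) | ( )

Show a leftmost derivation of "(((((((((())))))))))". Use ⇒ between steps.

S ⇒ (S) ⇒ ((S)) ⇒ (((S))) ⇒ ((((S)))) ⇒ (((((S))))) ⇒ ((((((S)))))) ⇒ (((((((S))))))) ⇒ ((((((((S)))))))) ⇒ (((((((((S))))))))) ⇒ (((((((((())))))))))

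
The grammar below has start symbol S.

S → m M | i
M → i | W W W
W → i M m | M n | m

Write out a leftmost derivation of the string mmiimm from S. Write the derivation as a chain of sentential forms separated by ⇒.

S⇒mM⇒mWWW⇒mmWW⇒mmiMmW⇒mmiimW⇒mmiimm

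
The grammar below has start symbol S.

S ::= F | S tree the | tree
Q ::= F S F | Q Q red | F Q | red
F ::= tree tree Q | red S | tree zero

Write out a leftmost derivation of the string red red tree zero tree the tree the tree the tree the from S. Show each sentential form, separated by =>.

S => S tree the => F tree the => red S tree the => red F tree the => red red S tree the => red red S tree the tree the => red red S tree the tree the tree the => red red S tree the tree the tree the tree the => red red F tree the tree the tree the tree the => red red tree zero tree the tree the tree the tree the

S => S tree the   [S ::= S tree the]
S tree the => F tree the   [S ::= F]
F tree the => red S tree the   [F ::= red S]
red S tree the => red F tree the   [S ::= F]
red F tree the => red red S tree the   [F ::= red S]
red red S tree the => red red S tree the tree the   [S ::= S tree the]
red red S tree the tree the => red red S tree the tree the tree the   [S ::= S tree the]
red red S tree the tree the tree the => red red S tree the tree the tree the tree the   [S ::= S tree the]
red red S tree the tree the tree the tree the => red red F tree the tree the tree the tree the   [S ::= F]
red red F tree the tree the tree the tree the => red red tree zero tree the tree the tree the tree the   [F ::= tree zero]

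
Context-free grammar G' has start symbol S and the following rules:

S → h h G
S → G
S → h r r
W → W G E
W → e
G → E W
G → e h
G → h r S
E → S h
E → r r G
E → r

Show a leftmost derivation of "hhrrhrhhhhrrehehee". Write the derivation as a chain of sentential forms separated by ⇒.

S ⇒ hhG ⇒ hhEW ⇒ hhrrGW ⇒ hhrrhrSW ⇒ hhrrhrhhGW ⇒ hhrrhrhhEWW ⇒ hhrrhrhhShWW ⇒ hhrrhrhhhhGhWW ⇒ hhrrhrhhhhEWhWW ⇒ hhrrhrhhhhrrGWhWW ⇒ hhrrhrhhhhrrehWhWW ⇒ hhrrhrhhhhrrehehWW ⇒ hhrrhrhhhhrreheheW ⇒ hhrrhrhhhhrrehehee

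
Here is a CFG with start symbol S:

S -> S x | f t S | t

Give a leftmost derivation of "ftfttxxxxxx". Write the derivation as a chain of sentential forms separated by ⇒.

S⇒Sx⇒Sxx⇒Sxxx⇒ftSxxx⇒ftSxxxx⇒ftSxxxxx⇒ftftSxxxxx⇒ftftSxxxxxx⇒ftfttxxxxxx

S ⇒ Sx   [S -> S x]
Sx ⇒ Sxx   [S -> S x]
Sxx ⇒ Sxxx   [S -> S x]
Sxxx ⇒ ftSxxx   [S -> f t S]
ftSxxx ⇒ ftSxxxx   [S -> S x]
ftSxxxx ⇒ ftSxxxxx   [S -> S x]
ftSxxxxx ⇒ ftftSxxxxx   [S -> f t S]
ftftSxxxxx ⇒ ftftSxxxxxx   [S -> S x]
ftftSxxxxxx ⇒ ftfttxxxxxx   [S -> t]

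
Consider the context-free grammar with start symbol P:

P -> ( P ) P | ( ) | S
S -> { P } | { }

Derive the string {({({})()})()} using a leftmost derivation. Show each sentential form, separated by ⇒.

P ⇒ S   [P -> S]
S ⇒ {P}   [S -> { P }]
{P} ⇒ {(P)P}   [P -> ( P ) P]
{(P)P} ⇒ {(S)P}   [P -> S]
{(S)P} ⇒ {({P})P}   [S -> { P }]
{({P})P} ⇒ {({(P)P})P}   [P -> ( P ) P]
{({(P)P})P} ⇒ {({(S)P})P}   [P -> S]
{({(S)P})P} ⇒ {({({})P})P}   [S -> { }]
{({({})P})P} ⇒ {({({})()})P}   [P -> ( )]
{({({})()})P} ⇒ {({({})()})()}   [P -> ( )]

P⇒S⇒{P}⇒{(P)P}⇒{(S)P}⇒{({P})P}⇒{({(P)P})P}⇒{({(S)P})P}⇒{({({})P})P}⇒{({({})()})P}⇒{({({})()})()}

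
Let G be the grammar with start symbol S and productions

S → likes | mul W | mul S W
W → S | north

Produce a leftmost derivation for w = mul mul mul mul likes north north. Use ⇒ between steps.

S ⇒ mul S W ⇒ mul mul S W W ⇒ mul mul mul W W W ⇒ mul mul mul S W W ⇒ mul mul mul mul W W W ⇒ mul mul mul mul S W W ⇒ mul mul mul mul likes W W ⇒ mul mul mul mul likes north W ⇒ mul mul mul mul likes north north

S ⇒ mul S W   [S → mul S W]
mul S W ⇒ mul mul S W W   [S → mul S W]
mul mul S W W ⇒ mul mul mul W W W   [S → mul W]
mul mul mul W W W ⇒ mul mul mul S W W   [W → S]
mul mul mul S W W ⇒ mul mul mul mul W W W   [S → mul W]
mul mul mul mul W W W ⇒ mul mul mul mul S W W   [W → S]
mul mul mul mul S W W ⇒ mul mul mul mul likes W W   [S → likes]
mul mul mul mul likes W W ⇒ mul mul mul mul likes north W   [W → north]
mul mul mul mul likes north W ⇒ mul mul mul mul likes north north   [W → north]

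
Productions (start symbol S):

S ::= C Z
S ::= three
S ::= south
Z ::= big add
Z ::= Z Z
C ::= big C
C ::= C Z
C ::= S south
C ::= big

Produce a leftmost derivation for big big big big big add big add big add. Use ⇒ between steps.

S ⇒ C Z ⇒ C Z Z ⇒ big C Z Z ⇒ big C Z Z Z ⇒ big big C Z Z Z ⇒ big big big C Z Z Z ⇒ big big big big Z Z Z ⇒ big big big big big add Z Z ⇒ big big big big big add big add Z ⇒ big big big big big add big add big add

S ⇒ C Z   [S ::= C Z]
C Z ⇒ C Z Z   [C ::= C Z]
C Z Z ⇒ big C Z Z   [C ::= big C]
big C Z Z ⇒ big C Z Z Z   [C ::= C Z]
big C Z Z Z ⇒ big big C Z Z Z   [C ::= big C]
big big C Z Z Z ⇒ big big big C Z Z Z   [C ::= big C]
big big big C Z Z Z ⇒ big big big big Z Z Z   [C ::= big]
big big big big Z Z Z ⇒ big big big big big add Z Z   [Z ::= big add]
big big big big big add Z Z ⇒ big big big big big add big add Z   [Z ::= big add]
big big big big big add big add Z ⇒ big big big big big add big add big add   [Z ::= big add]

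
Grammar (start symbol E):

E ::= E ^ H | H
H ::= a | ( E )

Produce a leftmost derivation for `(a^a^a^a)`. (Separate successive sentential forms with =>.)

E=>H=>(E)=>(E^H)=>(E^H^H)=>(E^H^H^H)=>(H^H^H^H)=>(a^H^H^H)=>(a^a^H^H)=>(a^a^a^H)=>(a^a^a^a)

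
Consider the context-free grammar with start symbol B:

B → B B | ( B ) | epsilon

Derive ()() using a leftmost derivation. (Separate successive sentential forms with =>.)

B => BB => (B)B => ()B => ()BB => ()BBB => ()(B)BB => ()()BB => ()()B => ()()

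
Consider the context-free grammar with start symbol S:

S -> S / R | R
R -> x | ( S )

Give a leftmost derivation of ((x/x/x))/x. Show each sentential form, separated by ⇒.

S ⇒ S/R ⇒ R/R ⇒ (S)/R ⇒ (R)/R ⇒ ((S))/R ⇒ ((S/R))/R ⇒ ((S/R/R))/R ⇒ ((R/R/R))/R ⇒ ((x/R/R))/R ⇒ ((x/x/R))/R ⇒ ((x/x/x))/R ⇒ ((x/x/x))/x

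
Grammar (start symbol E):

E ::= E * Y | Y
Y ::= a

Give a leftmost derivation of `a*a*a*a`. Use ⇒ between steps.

E ⇒ E*Y ⇒ E*Y*Y ⇒ E*Y*Y*Y ⇒ Y*Y*Y*Y ⇒ a*Y*Y*Y ⇒ a*a*Y*Y ⇒ a*a*a*Y ⇒ a*a*a*a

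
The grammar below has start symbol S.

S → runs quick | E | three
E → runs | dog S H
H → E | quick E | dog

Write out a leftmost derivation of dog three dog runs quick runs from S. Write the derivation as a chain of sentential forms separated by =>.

S => E   [S → E]
E => dog S H   [E → dog S H]
dog S H => dog three H   [S → three]
dog three H => dog three E   [H → E]
dog three E => dog three dog S H   [E → dog S H]
dog three dog S H => dog three dog E H   [S → E]
dog three dog E H => dog three dog runs H   [E → runs]
dog three dog runs H => dog three dog runs quick E   [H → quick E]
dog three dog runs quick E => dog three dog runs quick runs   [E → runs]

S => E => dog S H => dog three H => dog three E => dog three dog S H => dog three dog E H => dog three dog runs H => dog three dog runs quick E => dog three dog runs quick runs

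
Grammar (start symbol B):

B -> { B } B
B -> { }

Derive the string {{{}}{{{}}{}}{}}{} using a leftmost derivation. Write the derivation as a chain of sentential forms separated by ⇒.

B ⇒ {B}B   [B -> { B } B]
{B}B ⇒ {{B}B}B   [B -> { B } B]
{{B}B}B ⇒ {{{}}B}B   [B -> { }]
{{{}}B}B ⇒ {{{}}{B}B}B   [B -> { B } B]
{{{}}{B}B}B ⇒ {{{}}{{B}B}B}B   [B -> { B } B]
{{{}}{{B}B}B}B ⇒ {{{}}{{{}}B}B}B   [B -> { }]
{{{}}{{{}}B}B}B ⇒ {{{}}{{{}}{}}B}B   [B -> { }]
{{{}}{{{}}{}}B}B ⇒ {{{}}{{{}}{}}{}}B   [B -> { }]
{{{}}{{{}}{}}{}}B ⇒ {{{}}{{{}}{}}{}}{}   [B -> { }]

B ⇒ {B}B ⇒ {{B}B}B ⇒ {{{}}B}B ⇒ {{{}}{B}B}B ⇒ {{{}}{{B}B}B}B ⇒ {{{}}{{{}}B}B}B ⇒ {{{}}{{{}}{}}B}B ⇒ {{{}}{{{}}{}}{}}B ⇒ {{{}}{{{}}{}}{}}{}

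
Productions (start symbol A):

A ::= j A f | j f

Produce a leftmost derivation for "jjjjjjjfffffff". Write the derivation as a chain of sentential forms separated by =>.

A=>jAf=>jjAff=>jjjAfff=>jjjjAffff=>jjjjjAfffff=>jjjjjjAffffff=>jjjjjjjfffffff

A => jAf   [A ::= j A f]
jAf => jjAff   [A ::= j A f]
jjAff => jjjAfff   [A ::= j A f]
jjjAfff => jjjjAffff   [A ::= j A f]
jjjjAffff => jjjjjAfffff   [A ::= j A f]
jjjjjAfffff => jjjjjjAffffff   [A ::= j A f]
jjjjjjAffffff => jjjjjjjfffffff   [A ::= j f]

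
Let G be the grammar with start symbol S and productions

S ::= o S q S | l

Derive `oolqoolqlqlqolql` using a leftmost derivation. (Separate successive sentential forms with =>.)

S => oSqS   [S ::= o S q S]
oSqS => ooSqSqS   [S ::= o S q S]
ooSqSqS => oolqSqS   [S ::= l]
oolqSqS => oolqoSqSqS   [S ::= o S q S]
oolqoSqSqS => oolqooSqSqSqS   [S ::= o S q S]
oolqooSqSqSqS => oolqoolqSqSqS   [S ::= l]
oolqoolqSqSqS => oolqoolqlqSqS   [S ::= l]
oolqoolqlqSqS => oolqoolqlqlqS   [S ::= l]
oolqoolqlqlqS => oolqoolqlqlqoSqS   [S ::= o S q S]
oolqoolqlqlqoSqS => oolqoolqlqlqolqS   [S ::= l]
oolqoolqlqlqolqS => oolqoolqlqlqolql   [S ::= l]

S => oSqS => ooSqSqS => oolqSqS => oolqoSqSqS => oolqooSqSqSqS => oolqoolqSqSqS => oolqoolqlqSqS => oolqoolqlqlqS => oolqoolqlqlqoSqS => oolqoolqlqlqolqS => oolqoolqlqlqolql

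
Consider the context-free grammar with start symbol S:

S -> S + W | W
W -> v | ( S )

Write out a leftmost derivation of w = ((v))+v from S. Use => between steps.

S => S+W => W+W => (S)+W => (W)+W => ((S))+W => ((W))+W => ((v))+W => ((v))+v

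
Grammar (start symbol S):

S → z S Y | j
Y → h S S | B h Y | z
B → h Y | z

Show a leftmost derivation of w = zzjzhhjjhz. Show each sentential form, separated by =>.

S=>zSY=>zzSYY=>zzjYY=>zzjzY=>zzjzBhY=>zzjzhYhY=>zzjzhhSShY=>zzjzhhjShY=>zzjzhhjjhY=>zzjzhhjjhz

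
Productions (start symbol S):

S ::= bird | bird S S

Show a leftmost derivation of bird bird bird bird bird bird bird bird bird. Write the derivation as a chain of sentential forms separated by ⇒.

S ⇒ bird S S   [S ::= bird S S]
bird S S ⇒ bird bird S S S   [S ::= bird S S]
bird bird S S S ⇒ bird bird bird S S   [S ::= bird]
bird bird bird S S ⇒ bird bird bird bird S S S   [S ::= bird S S]
bird bird bird bird S S S ⇒ bird bird bird bird bird S S   [S ::= bird]
bird bird bird bird bird S S ⇒ bird bird bird bird bird bird S S S   [S ::= bird S S]
bird bird bird bird bird bird S S S ⇒ bird bird bird bird bird bird bird S S   [S ::= bird]
bird bird bird bird bird bird bird S S ⇒ bird bird bird bird bird bird bird bird S   [S ::= bird]
bird bird bird bird bird bird bird bird S ⇒ bird bird bird bird bird bird bird bird bird   [S ::= bird]

S ⇒ bird S S ⇒ bird bird S S S ⇒ bird bird bird S S ⇒ bird bird bird bird S S S ⇒ bird bird bird bird bird S S ⇒ bird bird bird bird bird bird S S S ⇒ bird bird bird bird bird bird bird S S ⇒ bird bird bird bird bird bird bird bird S ⇒ bird bird bird bird bird bird bird bird bird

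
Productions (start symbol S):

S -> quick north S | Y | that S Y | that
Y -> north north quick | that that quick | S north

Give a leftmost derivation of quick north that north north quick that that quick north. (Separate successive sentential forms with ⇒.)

S ⇒ quick north S ⇒ quick north Y ⇒ quick north S north ⇒ quick north that S Y north ⇒ quick north that Y Y north ⇒ quick north that north north quick Y north ⇒ quick north that north north quick that that quick north

S ⇒ quick north S   [S -> quick north S]
quick north S ⇒ quick north Y   [S -> Y]
quick north Y ⇒ quick north S north   [Y -> S north]
quick north S north ⇒ quick north that S Y north   [S -> that S Y]
quick north that S Y north ⇒ quick north that Y Y north   [S -> Y]
quick north that Y Y north ⇒ quick north that north north quick Y north   [Y -> north north quick]
quick north that north north quick Y north ⇒ quick north that north north quick that that quick north   [Y -> that that quick]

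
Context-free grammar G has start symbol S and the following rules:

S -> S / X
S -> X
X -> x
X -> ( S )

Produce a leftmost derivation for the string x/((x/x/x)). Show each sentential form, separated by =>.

S => S/X   [S -> S / X]
S/X => X/X   [S -> X]
X/X => x/X   [X -> x]
x/X => x/(S)   [X -> ( S )]
x/(S) => x/(X)   [S -> X]
x/(X) => x/((S))   [X -> ( S )]
x/((S)) => x/((S/X))   [S -> S / X]
x/((S/X)) => x/((S/X/X))   [S -> S / X]
x/((S/X/X)) => x/((X/X/X))   [S -> X]
x/((X/X/X)) => x/((x/X/X))   [X -> x]
x/((x/X/X)) => x/((x/x/X))   [X -> x]
x/((x/x/X)) => x/((x/x/x))   [X -> x]

S => S/X => X/X => x/X => x/(S) => x/(X) => x/((S)) => x/((S/X)) => x/((S/X/X)) => x/((X/X/X)) => x/((x/X/X)) => x/((x/x/X)) => x/((x/x/x))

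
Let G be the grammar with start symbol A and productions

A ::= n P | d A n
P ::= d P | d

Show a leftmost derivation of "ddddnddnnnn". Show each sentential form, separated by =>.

A => dAn   [A ::= d A n]
dAn => ddAnn   [A ::= d A n]
ddAnn => dddAnnn   [A ::= d A n]
dddAnnn => ddddAnnnn   [A ::= d A n]
ddddAnnnn => ddddnPnnnn   [A ::= n P]
ddddnPnnnn => ddddndPnnnn   [P ::= d P]
ddddndPnnnn => ddddnddnnnn   [P ::= d]

A => dAn => ddAnn => dddAnnn => ddddAnnnn => ddddnPnnnn => ddddndPnnnn => ddddnddnnnn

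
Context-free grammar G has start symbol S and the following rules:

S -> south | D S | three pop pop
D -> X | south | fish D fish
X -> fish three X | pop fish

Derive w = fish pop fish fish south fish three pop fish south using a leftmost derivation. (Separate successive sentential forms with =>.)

S => D S => fish D fish S => fish X fish S => fish pop fish fish S => fish pop fish fish D S => fish pop fish fish south S => fish pop fish fish south D S => fish pop fish fish south X S => fish pop fish fish south fish three X S => fish pop fish fish south fish three pop fish S => fish pop fish fish south fish three pop fish south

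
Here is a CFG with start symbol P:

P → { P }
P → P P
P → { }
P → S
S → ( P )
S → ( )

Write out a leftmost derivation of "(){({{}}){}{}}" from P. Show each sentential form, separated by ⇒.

P ⇒ PP   [P → P P]
PP ⇒ SP   [P → S]
SP ⇒ ()P   [S → ( )]
()P ⇒ (){P}   [P → { P }]
(){P} ⇒ (){PP}   [P → P P]
(){PP} ⇒ (){PPP}   [P → P P]
(){PPP} ⇒ (){SPP}   [P → S]
(){SPP} ⇒ (){(P)PP}   [S → ( P )]
(){(P)PP} ⇒ (){({P})PP}   [P → { P }]
(){({P})PP} ⇒ (){({{}})PP}   [P → { }]
(){({{}})PP} ⇒ (){({{}}){}P}   [P → { }]
(){({{}}){}P} ⇒ (){({{}}){}{}}   [P → { }]

P ⇒ PP ⇒ SP ⇒ ()P ⇒ (){P} ⇒ (){PP} ⇒ (){PPP} ⇒ (){SPP} ⇒ (){(P)PP} ⇒ (){({P})PP} ⇒ (){({{}})PP} ⇒ (){({{}}){}P} ⇒ (){({{}}){}{}}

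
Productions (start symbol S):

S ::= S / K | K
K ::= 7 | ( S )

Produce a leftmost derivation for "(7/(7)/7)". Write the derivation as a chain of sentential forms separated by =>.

S => K   [S ::= K]
K => (S)   [K ::= ( S )]
(S) => (S/K)   [S ::= S / K]
(S/K) => (S/K/K)   [S ::= S / K]
(S/K/K) => (K/K/K)   [S ::= K]
(K/K/K) => (7/K/K)   [K ::= 7]
(7/K/K) => (7/(S)/K)   [K ::= ( S )]
(7/(S)/K) => (7/(K)/K)   [S ::= K]
(7/(K)/K) => (7/(7)/K)   [K ::= 7]
(7/(7)/K) => (7/(7)/7)   [K ::= 7]

S => K => (S) => (S/K) => (S/K/K) => (K/K/K) => (7/K/K) => (7/(S)/K) => (7/(K)/K) => (7/(7)/K) => (7/(7)/7)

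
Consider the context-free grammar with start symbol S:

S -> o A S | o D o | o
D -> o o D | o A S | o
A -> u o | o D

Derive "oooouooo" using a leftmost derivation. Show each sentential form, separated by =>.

S => oDo => oooDo => ooooASo => oooouoSo => oooouooo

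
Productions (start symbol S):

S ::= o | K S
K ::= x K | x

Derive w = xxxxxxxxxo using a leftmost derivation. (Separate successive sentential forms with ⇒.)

S ⇒ KS ⇒ xKS ⇒ xxKS ⇒ xxxS ⇒ xxxKS ⇒ xxxxKS ⇒ xxxxxS ⇒ xxxxxKS ⇒ xxxxxxKS ⇒ xxxxxxxKS ⇒ xxxxxxxxS ⇒ xxxxxxxxKS ⇒ xxxxxxxxxS ⇒ xxxxxxxxxo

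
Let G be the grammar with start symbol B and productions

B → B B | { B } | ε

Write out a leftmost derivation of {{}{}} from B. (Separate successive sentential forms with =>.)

B => {B} => {BB} => {{B}B} => {{}B} => {{}{B}} => {{}{}}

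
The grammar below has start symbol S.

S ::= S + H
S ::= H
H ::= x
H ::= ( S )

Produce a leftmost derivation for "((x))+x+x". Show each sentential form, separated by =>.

S => S+H   [S ::= S + H]
S+H => S+H+H   [S ::= S + H]
S+H+H => H+H+H   [S ::= H]
H+H+H => (S)+H+H   [H ::= ( S )]
(S)+H+H => (H)+H+H   [S ::= H]
(H)+H+H => ((S))+H+H   [H ::= ( S )]
((S))+H+H => ((H))+H+H   [S ::= H]
((H))+H+H => ((x))+H+H   [H ::= x]
((x))+H+H => ((x))+x+H   [H ::= x]
((x))+x+H => ((x))+x+x   [H ::= x]

S=>S+H=>S+H+H=>H+H+H=>(S)+H+H=>(H)+H+H=>((S))+H+H=>((H))+H+H=>((x))+H+H=>((x))+x+H=>((x))+x+x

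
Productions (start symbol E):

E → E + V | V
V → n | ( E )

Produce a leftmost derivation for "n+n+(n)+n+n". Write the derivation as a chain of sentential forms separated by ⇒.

E ⇒ E+V   [E → E + V]
E+V ⇒ E+V+V   [E → E + V]
E+V+V ⇒ E+V+V+V   [E → E + V]
E+V+V+V ⇒ E+V+V+V+V   [E → E + V]
E+V+V+V+V ⇒ V+V+V+V+V   [E → V]
V+V+V+V+V ⇒ n+V+V+V+V   [V → n]
n+V+V+V+V ⇒ n+n+V+V+V   [V → n]
n+n+V+V+V ⇒ n+n+(E)+V+V   [V → ( E )]
n+n+(E)+V+V ⇒ n+n+(V)+V+V   [E → V]
n+n+(V)+V+V ⇒ n+n+(n)+V+V   [V → n]
n+n+(n)+V+V ⇒ n+n+(n)+n+V   [V → n]
n+n+(n)+n+V ⇒ n+n+(n)+n+n   [V → n]

E ⇒ E+V ⇒ E+V+V ⇒ E+V+V+V ⇒ E+V+V+V+V ⇒ V+V+V+V+V ⇒ n+V+V+V+V ⇒ n+n+V+V+V ⇒ n+n+(E)+V+V ⇒ n+n+(V)+V+V ⇒ n+n+(n)+V+V ⇒ n+n+(n)+n+V ⇒ n+n+(n)+n+n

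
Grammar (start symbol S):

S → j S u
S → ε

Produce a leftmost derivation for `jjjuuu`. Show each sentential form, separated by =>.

S => jSu   [S → j S u]
jSu => jjSuu   [S → j S u]
jjSuu => jjjSuuu   [S → j S u]
jjjSuuu => jjjuuu   [S → ε]

S => jSu => jjSuu => jjjSuuu => jjjuuu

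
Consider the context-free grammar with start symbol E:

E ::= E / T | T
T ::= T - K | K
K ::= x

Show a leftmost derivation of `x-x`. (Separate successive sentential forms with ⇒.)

E⇒T⇒T-K⇒K-K⇒x-K⇒x-x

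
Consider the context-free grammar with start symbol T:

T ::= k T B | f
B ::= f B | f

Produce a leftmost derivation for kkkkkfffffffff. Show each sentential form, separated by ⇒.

T ⇒ kTB ⇒ kkTBB ⇒ kkkTBBB ⇒ kkkkTBBBB ⇒ kkkkkTBBBBB ⇒ kkkkkfBBBBB ⇒ kkkkkffBBBB ⇒ kkkkkfffBBBB ⇒ kkkkkffffBBBB ⇒ kkkkkfffffBBBB ⇒ kkkkkffffffBBB ⇒ kkkkkfffffffBB ⇒ kkkkkffffffffB ⇒ kkkkkfffffffff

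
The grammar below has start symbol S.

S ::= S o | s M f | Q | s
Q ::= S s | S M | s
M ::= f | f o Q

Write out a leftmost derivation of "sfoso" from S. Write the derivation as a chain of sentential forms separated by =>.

S => So => Qo => Sso => Soso => Qoso => SMoso => sMoso => sfoso

S => So   [S ::= S o]
So => Qo   [S ::= Q]
Qo => Sso   [Q ::= S s]
Sso => Soso   [S ::= S o]
Soso => Qoso   [S ::= Q]
Qoso => SMoso   [Q ::= S M]
SMoso => sMoso   [S ::= s]
sMoso => sfoso   [M ::= f]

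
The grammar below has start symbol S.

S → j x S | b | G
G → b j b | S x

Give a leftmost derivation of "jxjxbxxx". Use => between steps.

S => G => Sx => Gx => Sxx => Gxx => Sxxx => jxSxxx => jxjxSxxx => jxjxbxxx

S => G   [S → G]
G => Sx   [G → S x]
Sx => Gx   [S → G]
Gx => Sxx   [G → S x]
Sxx => Gxx   [S → G]
Gxx => Sxxx   [G → S x]
Sxxx => jxSxxx   [S → j x S]
jxSxxx => jxjxSxxx   [S → j x S]
jxjxSxxx => jxjxbxxx   [S → b]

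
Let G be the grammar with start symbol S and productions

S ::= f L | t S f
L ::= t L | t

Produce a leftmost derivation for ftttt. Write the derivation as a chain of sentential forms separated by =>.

S=>fL=>ftL=>fttL=>ftttL=>ftttt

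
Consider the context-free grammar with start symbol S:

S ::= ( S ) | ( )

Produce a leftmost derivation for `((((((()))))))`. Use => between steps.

S => (S) => ((S)) => (((S))) => ((((S)))) => (((((S))))) => ((((((S)))))) => ((((((()))))))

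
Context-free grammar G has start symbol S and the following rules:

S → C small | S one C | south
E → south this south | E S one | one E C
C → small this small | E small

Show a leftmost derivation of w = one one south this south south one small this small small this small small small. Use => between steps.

S => C small   [S → C small]
C small => E small small   [C → E small]
E small small => one E C small small   [E → one E C]
one E C small small => one one E C C small small   [E → one E C]
one one E C C small small => one one E S one C C small small   [E → E S one]
one one E S one C C small small => one one south this south S one C C small small   [E → south this south]
one one south this south S one C C small small => one one south this south south one C C small small   [S → south]
one one south this south south one C C small small => one one south this south south one small this small C small small   [C → small this small]
one one south this south south one small this small C small small => one one south this south south one small this small small this small small small   [C → small this small]

S => C small => E small small => one E C small small => one one E C C small small => one one E S one C C small small => one one south this south S one C C small small => one one south this south south one C C small small => one one south this south south one small this small C small small => one one south this south south one small this small small this small small small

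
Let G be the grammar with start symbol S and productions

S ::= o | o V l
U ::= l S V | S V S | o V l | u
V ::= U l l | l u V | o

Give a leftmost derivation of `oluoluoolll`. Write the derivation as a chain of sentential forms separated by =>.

S => oVl => oluVl => oluUlll => oluSVSlll => oluoVSlll => oluoluVSlll => oluoluoSlll => oluoluoolll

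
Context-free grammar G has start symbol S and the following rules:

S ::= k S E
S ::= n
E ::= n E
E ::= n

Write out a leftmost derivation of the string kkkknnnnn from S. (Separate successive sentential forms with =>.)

S=>kSE=>kkSEE=>kkkSEEE=>kkkkSEEEE=>kkkknEEEE=>kkkknnEEE=>kkkknnnEE=>kkkknnnnE=>kkkknnnnn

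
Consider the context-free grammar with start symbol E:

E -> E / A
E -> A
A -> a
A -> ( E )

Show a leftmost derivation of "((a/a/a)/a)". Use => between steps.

E => A => (E) => (E/A) => (A/A) => ((E)/A) => ((E/A)/A) => ((E/A/A)/A) => ((A/A/A)/A) => ((a/A/A)/A) => ((a/a/A)/A) => ((a/a/a)/A) => ((a/a/a)/a)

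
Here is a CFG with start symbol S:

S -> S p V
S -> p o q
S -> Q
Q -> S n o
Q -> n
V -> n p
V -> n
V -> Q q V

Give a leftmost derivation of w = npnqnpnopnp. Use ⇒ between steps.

S ⇒ SpV   [S -> S p V]
SpV ⇒ QpV   [S -> Q]
QpV ⇒ SnopV   [Q -> S n o]
SnopV ⇒ SpVnopV   [S -> S p V]
SpVnopV ⇒ QpVnopV   [S -> Q]
QpVnopV ⇒ npVnopV   [Q -> n]
npVnopV ⇒ npQqVnopV   [V -> Q q V]
npQqVnopV ⇒ npnqVnopV   [Q -> n]
npnqVnopV ⇒ npnqnpnopV   [V -> n p]
npnqnpnopV ⇒ npnqnpnopnp   [V -> n p]

S ⇒ SpV ⇒ QpV ⇒ SnopV ⇒ SpVnopV ⇒ QpVnopV ⇒ npVnopV ⇒ npQqVnopV ⇒ npnqVnopV ⇒ npnqnpnopV ⇒ npnqnpnopnp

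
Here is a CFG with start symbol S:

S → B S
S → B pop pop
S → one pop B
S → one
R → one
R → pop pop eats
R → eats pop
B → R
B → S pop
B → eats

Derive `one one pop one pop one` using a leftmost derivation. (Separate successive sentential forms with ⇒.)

S ⇒ B S ⇒ R S ⇒ one S ⇒ one B S ⇒ one S pop S ⇒ one B S pop S ⇒ one S pop S pop S ⇒ one one pop S pop S ⇒ one one pop one pop S ⇒ one one pop one pop one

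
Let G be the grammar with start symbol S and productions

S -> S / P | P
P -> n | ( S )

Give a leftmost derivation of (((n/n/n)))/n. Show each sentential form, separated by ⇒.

S ⇒ S/P ⇒ P/P ⇒ (S)/P ⇒ (P)/P ⇒ ((S))/P ⇒ ((P))/P ⇒ (((S)))/P ⇒ (((S/P)))/P ⇒ (((S/P/P)))/P ⇒ (((P/P/P)))/P ⇒ (((n/P/P)))/P ⇒ (((n/n/P)))/P ⇒ (((n/n/n)))/P ⇒ (((n/n/n)))/n

S ⇒ S/P   [S -> S / P]
S/P ⇒ P/P   [S -> P]
P/P ⇒ (S)/P   [P -> ( S )]
(S)/P ⇒ (P)/P   [S -> P]
(P)/P ⇒ ((S))/P   [P -> ( S )]
((S))/P ⇒ ((P))/P   [S -> P]
((P))/P ⇒ (((S)))/P   [P -> ( S )]
(((S)))/P ⇒ (((S/P)))/P   [S -> S / P]
(((S/P)))/P ⇒ (((S/P/P)))/P   [S -> S / P]
(((S/P/P)))/P ⇒ (((P/P/P)))/P   [S -> P]
(((P/P/P)))/P ⇒ (((n/P/P)))/P   [P -> n]
(((n/P/P)))/P ⇒ (((n/n/P)))/P   [P -> n]
(((n/n/P)))/P ⇒ (((n/n/n)))/P   [P -> n]
(((n/n/n)))/P ⇒ (((n/n/n)))/n   [P -> n]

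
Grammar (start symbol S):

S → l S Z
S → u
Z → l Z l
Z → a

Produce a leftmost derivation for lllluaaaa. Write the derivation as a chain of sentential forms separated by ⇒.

S ⇒ lSZ   [S → l S Z]
lSZ ⇒ llSZZ   [S → l S Z]
llSZZ ⇒ lllSZZZ   [S → l S Z]
lllSZZZ ⇒ llllSZZZZ   [S → l S Z]
llllSZZZZ ⇒ lllluZZZZ   [S → u]
lllluZZZZ ⇒ lllluaZZZ   [Z → a]
lllluaZZZ ⇒ lllluaaZZ   [Z → a]
lllluaaZZ ⇒ lllluaaaZ   [Z → a]
lllluaaaZ ⇒ lllluaaaa   [Z → a]

S ⇒ lSZ ⇒ llSZZ ⇒ lllSZZZ ⇒ llllSZZZZ ⇒ lllluZZZZ ⇒ lllluaZZZ ⇒ lllluaaZZ ⇒ lllluaaaZ ⇒ lllluaaaa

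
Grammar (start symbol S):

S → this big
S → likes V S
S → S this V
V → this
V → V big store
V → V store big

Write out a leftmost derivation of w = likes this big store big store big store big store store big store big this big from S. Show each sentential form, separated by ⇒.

S ⇒ likes V S ⇒ likes V store big S ⇒ likes V store big store big S ⇒ likes V big store store big store big S ⇒ likes V big store big store store big store big S ⇒ likes V big store big store big store store big store big S ⇒ likes V big store big store big store big store store big store big S ⇒ likes this big store big store big store big store store big store big S ⇒ likes this big store big store big store big store store big store big this big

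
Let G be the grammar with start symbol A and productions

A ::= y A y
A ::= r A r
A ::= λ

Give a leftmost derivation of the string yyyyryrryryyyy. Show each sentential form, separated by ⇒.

A ⇒ yAy ⇒ yyAyy ⇒ yyyAyyy ⇒ yyyyAyyyy ⇒ yyyyrAryyyy ⇒ yyyyryAyryyyy ⇒ yyyyryrAryryyyy ⇒ yyyyryrryryyyy

A ⇒ yAy   [A ::= y A y]
yAy ⇒ yyAyy   [A ::= y A y]
yyAyy ⇒ yyyAyyy   [A ::= y A y]
yyyAyyy ⇒ yyyyAyyyy   [A ::= y A y]
yyyyAyyyy ⇒ yyyyrAryyyy   [A ::= r A r]
yyyyrAryyyy ⇒ yyyyryAyryyyy   [A ::= y A y]
yyyyryAyryyyy ⇒ yyyyryrAryryyyy   [A ::= r A r]
yyyyryrAryryyyy ⇒ yyyyryrryryyyy   [A ::= λ]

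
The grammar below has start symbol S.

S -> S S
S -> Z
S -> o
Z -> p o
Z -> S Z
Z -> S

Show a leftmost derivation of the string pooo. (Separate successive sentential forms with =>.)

S => SS   [S -> S S]
SS => SSS   [S -> S S]
SSS => ZSS   [S -> Z]
ZSS => poSS   [Z -> p o]
poSS => pooS   [S -> o]
pooS => pooo   [S -> o]

S => SS => SSS => ZSS => poSS => pooS => pooo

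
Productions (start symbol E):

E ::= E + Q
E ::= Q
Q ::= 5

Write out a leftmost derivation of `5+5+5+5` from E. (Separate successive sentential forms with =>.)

E => E+Q => E+Q+Q => E+Q+Q+Q => Q+Q+Q+Q => 5+Q+Q+Q => 5+5+Q+Q => 5+5+5+Q => 5+5+5+5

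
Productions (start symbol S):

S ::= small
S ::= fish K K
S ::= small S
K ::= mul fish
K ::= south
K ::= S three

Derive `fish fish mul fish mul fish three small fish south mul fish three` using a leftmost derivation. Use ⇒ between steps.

S ⇒ fish K K   [S ::= fish K K]
fish K K ⇒ fish S three K   [K ::= S three]
fish S three K ⇒ fish fish K K three K   [S ::= fish K K]
fish fish K K three K ⇒ fish fish mul fish K three K   [K ::= mul fish]
fish fish mul fish K three K ⇒ fish fish mul fish mul fish three K   [K ::= mul fish]
fish fish mul fish mul fish three K ⇒ fish fish mul fish mul fish three S three   [K ::= S three]
fish fish mul fish mul fish three S three ⇒ fish fish mul fish mul fish three small S three   [S ::= small S]
fish fish mul fish mul fish three small S three ⇒ fish fish mul fish mul fish three small fish K K three   [S ::= fish K K]
fish fish mul fish mul fish three small fish K K three ⇒ fish fish mul fish mul fish three small fish south K three   [K ::= south]
fish fish mul fish mul fish three small fish south K three ⇒ fish fish mul fish mul fish three small fish south mul fish three   [K ::= mul fish]

S ⇒ fish K K ⇒ fish S three K ⇒ fish fish K K three K ⇒ fish fish mul fish K three K ⇒ fish fish mul fish mul fish three K ⇒ fish fish mul fish mul fish three S three ⇒ fish fish mul fish mul fish three small S three ⇒ fish fish mul fish mul fish three small fish K K three ⇒ fish fish mul fish mul fish three small fish south K three ⇒ fish fish mul fish mul fish three small fish south mul fish three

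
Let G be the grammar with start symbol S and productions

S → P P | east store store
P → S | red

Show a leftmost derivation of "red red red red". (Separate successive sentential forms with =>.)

S => P P => S P => P P P => S P P => P P P P => red P P P => red red P P => red red red P => red red red red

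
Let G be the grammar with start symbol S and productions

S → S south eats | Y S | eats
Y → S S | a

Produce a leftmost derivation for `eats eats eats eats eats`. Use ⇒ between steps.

S ⇒ Y S   [S → Y S]
Y S ⇒ S S S   [Y → S S]
S S S ⇒ Y S S S   [S → Y S]
Y S S S ⇒ S S S S S   [Y → S S]
S S S S S ⇒ eats S S S S   [S → eats]
eats S S S S ⇒ eats eats S S S   [S → eats]
eats eats S S S ⇒ eats eats eats S S   [S → eats]
eats eats eats S S ⇒ eats eats eats eats S   [S → eats]
eats eats eats eats S ⇒ eats eats eats eats eats   [S → eats]

S ⇒ Y S ⇒ S S S ⇒ Y S S S ⇒ S S S S S ⇒ eats S S S S ⇒ eats eats S S S ⇒ eats eats eats S S ⇒ eats eats eats eats S ⇒ eats eats eats eats eats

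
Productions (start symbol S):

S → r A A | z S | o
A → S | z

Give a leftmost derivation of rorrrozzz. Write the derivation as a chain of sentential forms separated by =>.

S => rAA => rSA => roA => roS => rorAA => rorSA => rorrAAA => rorrSAA => rorrrAAAA => rorrrSAAA => rorrroAAA => rorrrozAA => rorrrozzA => rorrrozzz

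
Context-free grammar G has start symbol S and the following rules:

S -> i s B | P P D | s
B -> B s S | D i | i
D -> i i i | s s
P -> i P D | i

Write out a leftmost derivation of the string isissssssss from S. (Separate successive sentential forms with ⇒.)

S ⇒ isB ⇒ isBsS ⇒ isBsSsS ⇒ isBsSsSsS ⇒ isBsSsSsSsS ⇒ isisSsSsSsS ⇒ isisssSsSsS ⇒ isisssssSsS ⇒ isisssssssS ⇒ isissssssss

S ⇒ isB   [S -> i s B]
isB ⇒ isBsS   [B -> B s S]
isBsS ⇒ isBsSsS   [B -> B s S]
isBsSsS ⇒ isBsSsSsS   [B -> B s S]
isBsSsSsS ⇒ isBsSsSsSsS   [B -> B s S]
isBsSsSsSsS ⇒ isisSsSsSsS   [B -> i]
isisSsSsSsS ⇒ isisssSsSsS   [S -> s]
isisssSsSsS ⇒ isisssssSsS   [S -> s]
isisssssSsS ⇒ isisssssssS   [S -> s]
isisssssssS ⇒ isissssssss   [S -> s]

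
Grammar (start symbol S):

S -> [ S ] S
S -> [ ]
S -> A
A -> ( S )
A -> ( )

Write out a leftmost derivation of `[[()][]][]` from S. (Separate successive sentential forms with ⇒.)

S ⇒ [S]S ⇒ [[S]S]S ⇒ [[A]S]S ⇒ [[()]S]S ⇒ [[()][]]S ⇒ [[()][]][]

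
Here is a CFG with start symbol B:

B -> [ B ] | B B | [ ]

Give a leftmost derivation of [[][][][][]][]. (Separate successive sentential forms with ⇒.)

B ⇒ BB   [B -> B B]
BB ⇒ [B]B   [B -> [ B ]]
[B]B ⇒ [BB]B   [B -> B B]
[BB]B ⇒ [BBB]B   [B -> B B]
[BBB]B ⇒ [BBBB]B   [B -> B B]
[BBBB]B ⇒ [BBBBB]B   [B -> B B]
[BBBBB]B ⇒ [[]BBBB]B   [B -> [ ]]
[[]BBBB]B ⇒ [[][]BBB]B   [B -> [ ]]
[[][]BBB]B ⇒ [[][][]BB]B   [B -> [ ]]
[[][][]BB]B ⇒ [[][][][]B]B   [B -> [ ]]
[[][][][]B]B ⇒ [[][][][][]]B   [B -> [ ]]
[[][][][][]]B ⇒ [[][][][][]][]   [B -> [ ]]

B⇒BB⇒[B]B⇒[BB]B⇒[BBB]B⇒[BBBB]B⇒[BBBBB]B⇒[[]BBBB]B⇒[[][]BBB]B⇒[[][][]BB]B⇒[[][][][]B]B⇒[[][][][][]]B⇒[[][][][][]][]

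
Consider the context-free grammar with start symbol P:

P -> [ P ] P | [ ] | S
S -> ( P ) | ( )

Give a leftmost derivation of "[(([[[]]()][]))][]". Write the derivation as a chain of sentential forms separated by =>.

P => [P]P   [P -> [ P ] P]
[P]P => [S]P   [P -> S]
[S]P => [(P)]P   [S -> ( P )]
[(P)]P => [(S)]P   [P -> S]
[(S)]P => [((P))]P   [S -> ( P )]
[((P))]P => [(([P]P))]P   [P -> [ P ] P]
[(([P]P))]P => [(([[P]P]P))]P   [P -> [ P ] P]
[(([[P]P]P))]P => [(([[[]]P]P))]P   [P -> [ ]]
[(([[[]]P]P))]P => [(([[[]]S]P))]P   [P -> S]
[(([[[]]S]P))]P => [(([[[]]()]P))]P   [S -> ( )]
[(([[[]]()]P))]P => [(([[[]]()][]))]P   [P -> [ ]]
[(([[[]]()][]))]P => [(([[[]]()][]))][]   [P -> [ ]]

P => [P]P => [S]P => [(P)]P => [(S)]P => [((P))]P => [(([P]P))]P => [(([[P]P]P))]P => [(([[[]]P]P))]P => [(([[[]]S]P))]P => [(([[[]]()]P))]P => [(([[[]]()][]))]P => [(([[[]]()][]))][]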